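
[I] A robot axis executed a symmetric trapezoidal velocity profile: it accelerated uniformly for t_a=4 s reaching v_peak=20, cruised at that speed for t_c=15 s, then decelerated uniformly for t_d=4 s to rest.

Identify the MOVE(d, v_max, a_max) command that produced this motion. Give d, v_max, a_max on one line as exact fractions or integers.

d=380 v_max=20 a_max=5

a_max = 20/4 = 5
d_a = ½·20·4 = 40; d_c = 20·15 = 300
d = 2·40 + 300 = 380
t_c = 15 > 0 ⇒ limit active, v_max = 20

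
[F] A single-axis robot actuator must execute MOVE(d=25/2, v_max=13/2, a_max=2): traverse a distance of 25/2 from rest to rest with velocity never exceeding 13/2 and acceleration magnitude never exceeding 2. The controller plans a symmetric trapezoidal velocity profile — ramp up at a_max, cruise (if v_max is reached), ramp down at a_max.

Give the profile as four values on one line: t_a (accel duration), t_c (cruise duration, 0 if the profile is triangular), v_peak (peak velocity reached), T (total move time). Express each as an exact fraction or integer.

v_max²/a_max = (13/2)²/2 = 169/8
25/2 < 169/8 so t_c = 0
v_peak = √(25/2·2) = √25 = 5
t_a = 5/2; t_c = 0
T = 2·5/2 = 5

t_a=5/2 t_c=0 v_peak=5 T=5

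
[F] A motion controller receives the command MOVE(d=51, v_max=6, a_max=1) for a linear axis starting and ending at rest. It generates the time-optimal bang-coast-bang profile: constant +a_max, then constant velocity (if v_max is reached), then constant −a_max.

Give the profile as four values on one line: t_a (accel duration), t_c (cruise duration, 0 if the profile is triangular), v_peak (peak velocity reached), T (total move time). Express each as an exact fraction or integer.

vₘ²/aₘ = 6²/1 = 36
51 ≥ 36 → trapezoidal
t_a = 6/1 = 6; v_peak = 6
d_cruise = 51 − 36 = 15; t_c = 15/6 = 5/2
T = 2·6 + 5/2 = 29/2

t_a=6 t_c=5/2 v_peak=6 T=29/2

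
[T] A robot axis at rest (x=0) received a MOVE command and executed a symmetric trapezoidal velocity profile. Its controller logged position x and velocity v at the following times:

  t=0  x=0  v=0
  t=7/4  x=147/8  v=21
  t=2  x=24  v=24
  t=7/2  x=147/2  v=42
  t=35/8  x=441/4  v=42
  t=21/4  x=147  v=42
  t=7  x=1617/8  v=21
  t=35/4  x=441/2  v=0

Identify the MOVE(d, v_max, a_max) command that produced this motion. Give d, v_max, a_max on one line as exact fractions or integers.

final state: t=35/4, x=441/2, v=0 → d = 441/2
a_max = (21−0)/(7/4−0) = 12
max v = 42 over t∈[7/2,21/4] → v_max = 42
check: 42·(7/2+7/4) = 441/2 ✓

d=441/2 v_max=42 a_max=12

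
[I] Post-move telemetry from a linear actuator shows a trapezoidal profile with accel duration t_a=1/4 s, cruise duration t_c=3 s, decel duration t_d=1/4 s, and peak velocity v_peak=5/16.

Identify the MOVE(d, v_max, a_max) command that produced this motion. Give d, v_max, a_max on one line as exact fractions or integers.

a_max = (5/16)/(1/4) = 5/4
d_a = ½·5/16·1/4 = 5/128; d_c = 5/16·3 = 15/16
d = 2·5/128 + 15/16 = 65/64
t_c = 3 > 0 ⇒ limit active, v_max = 5/16

d=65/64 v_max=5/16 a_max=5/4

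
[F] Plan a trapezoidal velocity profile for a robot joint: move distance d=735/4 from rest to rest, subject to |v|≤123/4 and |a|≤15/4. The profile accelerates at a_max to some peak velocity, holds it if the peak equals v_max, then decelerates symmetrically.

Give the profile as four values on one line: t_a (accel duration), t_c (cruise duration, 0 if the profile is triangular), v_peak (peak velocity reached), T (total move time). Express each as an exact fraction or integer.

t_a=7 t_c=0 v_peak=105/4 T=14

v_max²/a_max = (123/4)²/(15/4) = 5043/20
735/4 < 5043/20 so t_c = 0
v_peak = √(735/4·15/4) = √(11025/16) = 105/4
t_a = (105/4)/(15/4) = 7; t_c = 0
T = 2·7 = 14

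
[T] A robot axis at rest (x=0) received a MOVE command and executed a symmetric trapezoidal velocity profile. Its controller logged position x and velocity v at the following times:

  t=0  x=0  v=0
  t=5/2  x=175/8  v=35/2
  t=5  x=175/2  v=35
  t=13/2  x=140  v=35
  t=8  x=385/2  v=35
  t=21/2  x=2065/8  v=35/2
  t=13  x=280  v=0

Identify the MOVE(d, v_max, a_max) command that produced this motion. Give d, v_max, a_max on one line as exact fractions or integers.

d=280 v_max=35 a_max=7

final state: t=13, x=280, v=0 → d = 280
a_max = (35/2−0)/(5/2−0) = 7
max v = 35 over t∈[5,8] → v_max = 35
check: 35·(5+3) = 280 ✓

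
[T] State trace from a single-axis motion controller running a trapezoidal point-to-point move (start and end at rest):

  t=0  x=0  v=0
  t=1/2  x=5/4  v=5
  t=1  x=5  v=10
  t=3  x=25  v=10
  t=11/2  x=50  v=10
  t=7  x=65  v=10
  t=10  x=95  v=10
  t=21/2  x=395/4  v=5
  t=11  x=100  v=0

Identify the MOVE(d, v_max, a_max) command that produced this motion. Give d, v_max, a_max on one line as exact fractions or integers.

d=100 v_max=10 a_max=10

final state: t=11, x=100, v=0 → d = 100
a_max = (5−0)/(1/2−0) = 10
max v = 10 over t∈[1,10] → v_max = 10
check: 10·(1+9) = 100 ✓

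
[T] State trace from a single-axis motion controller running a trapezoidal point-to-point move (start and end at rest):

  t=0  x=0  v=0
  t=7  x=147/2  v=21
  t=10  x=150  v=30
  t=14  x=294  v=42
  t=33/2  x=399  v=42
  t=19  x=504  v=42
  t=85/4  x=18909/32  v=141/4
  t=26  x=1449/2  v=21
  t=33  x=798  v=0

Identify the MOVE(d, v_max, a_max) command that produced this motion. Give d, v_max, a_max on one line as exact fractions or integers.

d=798 v_max=42 a_max=3

final state: t=33, x=798, v=0 → d = 798
a_max = (21−0)/(7−0) = 3
max v = 42 over t∈[14,19] → v_max = 42
check: 42·(14+5) = 798 ✓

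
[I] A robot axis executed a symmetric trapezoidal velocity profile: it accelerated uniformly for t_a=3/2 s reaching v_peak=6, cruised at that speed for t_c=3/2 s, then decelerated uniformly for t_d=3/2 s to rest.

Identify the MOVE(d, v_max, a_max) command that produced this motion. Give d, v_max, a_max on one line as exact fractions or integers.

d=18 v_max=6 a_max=4

a_max = 6/(3/2) = 4
d_a = ½·6·3/2 = 9/2; d_c = 6·3/2 = 9
d = 2·9/2 + 9 = 18
t_c = 3/2 > 0 → v_max = v_peak = 6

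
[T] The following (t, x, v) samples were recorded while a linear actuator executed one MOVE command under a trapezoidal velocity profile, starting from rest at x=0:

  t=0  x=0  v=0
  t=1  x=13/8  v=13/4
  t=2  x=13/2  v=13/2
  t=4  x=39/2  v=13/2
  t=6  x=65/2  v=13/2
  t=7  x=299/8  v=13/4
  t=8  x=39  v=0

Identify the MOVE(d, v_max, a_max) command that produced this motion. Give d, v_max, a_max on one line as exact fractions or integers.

d=39 v_max=13/2 a_max=13/4

final state: t=8, x=39, v=0 → d = 39
a_max = (13/4−0)/(1−0) = 13/4
max v = 13/2 over t∈[2,6] → v_max = 13/2
check: 13/2·(2+4) = 39 ✓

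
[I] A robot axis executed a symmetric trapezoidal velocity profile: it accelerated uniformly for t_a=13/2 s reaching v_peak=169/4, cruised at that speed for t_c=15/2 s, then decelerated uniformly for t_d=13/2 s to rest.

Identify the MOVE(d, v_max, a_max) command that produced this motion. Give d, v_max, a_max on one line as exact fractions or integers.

a_max = (169/4)/(13/2) = 13/2
d_a = ½·169/4·13/2 = 2197/16; d_c = 169/4·15/2 = 2535/8
d = 2·2197/16 + 2535/8 = 1183/2
t_c = 15/2 > 0 → v_max = v_peak = 169/4

d=1183/2 v_max=169/4 a_max=13/2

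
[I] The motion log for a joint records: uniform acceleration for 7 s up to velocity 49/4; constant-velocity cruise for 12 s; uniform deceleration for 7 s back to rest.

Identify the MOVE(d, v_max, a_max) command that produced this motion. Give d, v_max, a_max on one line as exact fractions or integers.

d=931/4 v_max=49/4 a_max=7/4

a_max = (49/4)/7 = 7/4
d_a = ½·49/4·7 = 343/8; d_c = 49/4·12 = 147
d = 2·343/8 + 147 = 931/4
t_c = 12 > 0 → v_max = v_peak = 49/4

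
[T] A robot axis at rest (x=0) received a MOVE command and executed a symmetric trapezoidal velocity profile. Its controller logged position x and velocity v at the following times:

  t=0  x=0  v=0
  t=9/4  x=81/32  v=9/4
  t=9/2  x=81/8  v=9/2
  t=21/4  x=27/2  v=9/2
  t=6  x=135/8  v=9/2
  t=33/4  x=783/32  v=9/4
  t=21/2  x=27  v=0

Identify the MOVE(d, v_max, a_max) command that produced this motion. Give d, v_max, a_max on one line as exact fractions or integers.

d=27 v_max=9/2 a_max=1

final state: t=21/2, x=27, v=0 → d = 27
a_max = (9/4−0)/(9/4−0) = 1
max v = 9/2 over t∈[9/2,6] → v_max = 9/2
check: 9/2·(9/2+3/2) = 27 ✓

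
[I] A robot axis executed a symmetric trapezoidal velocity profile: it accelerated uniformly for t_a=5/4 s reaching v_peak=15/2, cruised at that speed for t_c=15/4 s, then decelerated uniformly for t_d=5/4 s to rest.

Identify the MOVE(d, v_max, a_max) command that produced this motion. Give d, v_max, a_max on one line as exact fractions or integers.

a_max = (15/2)/(5/4) = 6
d_a = ½·15/2·5/4 = 75/16; d_c = 15/2·15/4 = 225/8
d = 2·75/16 + 225/8 = 75/2
t_c = 15/4 > 0 ⇒ limit active, v_max = 15/2

d=75/2 v_max=15/2 a_max=6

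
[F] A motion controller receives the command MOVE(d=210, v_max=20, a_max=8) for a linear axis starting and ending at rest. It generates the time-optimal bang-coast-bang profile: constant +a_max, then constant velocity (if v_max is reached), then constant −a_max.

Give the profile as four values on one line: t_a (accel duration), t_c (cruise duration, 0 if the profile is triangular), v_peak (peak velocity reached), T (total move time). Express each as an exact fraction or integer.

t_a=5/2 t_c=8 v_peak=20 T=13

vₘ²/aₘ = 20²/8 = 50
210 ≥ 50 → trapezoidal
t_a = 20/8 = 5/2; v_peak = 20
d_cruise = 210 − 50 = 160; t_c = 160/20 = 8
T = 2·5/2 + 8 = 13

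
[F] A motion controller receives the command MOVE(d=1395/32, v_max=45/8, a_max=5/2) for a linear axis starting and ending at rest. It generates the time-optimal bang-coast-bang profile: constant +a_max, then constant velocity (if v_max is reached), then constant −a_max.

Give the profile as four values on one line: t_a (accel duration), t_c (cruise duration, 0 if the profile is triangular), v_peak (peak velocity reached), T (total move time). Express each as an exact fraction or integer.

t_a=9/4 t_c=11/2 v_peak=45/8 T=10

v_max²/a_max = (45/8)²/(5/2) = 405/32
1395/32 ≥ 405/32 ⇒ cruise phase
t_a = (45/8)/(5/2) = 9/4; v_peak = 45/8
d_cruise = 1395/32 − 405/32 = 495/16; t_c = (495/16)/(45/8) = 11/2
T = 2·9/4 + 11/2 = 10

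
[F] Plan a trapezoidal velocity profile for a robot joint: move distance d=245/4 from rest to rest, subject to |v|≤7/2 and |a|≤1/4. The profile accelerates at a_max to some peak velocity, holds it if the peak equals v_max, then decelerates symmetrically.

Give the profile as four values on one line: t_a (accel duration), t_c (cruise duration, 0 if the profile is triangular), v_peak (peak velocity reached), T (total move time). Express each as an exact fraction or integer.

vₘ²/aₘ = (7/2)²/(1/4) = 49
245/4 ≥ 49 ⇒ cruise phase
t_a = (7/2)/(1/4) = 14; v_peak = 7/2
d_cruise = 245/4 − 49 = 49/4; t_c = (49/4)/(7/2) = 7/2
T = 2·14 + 7/2 = 63/2

t_a=14 t_c=7/2 v_peak=7/2 T=63/2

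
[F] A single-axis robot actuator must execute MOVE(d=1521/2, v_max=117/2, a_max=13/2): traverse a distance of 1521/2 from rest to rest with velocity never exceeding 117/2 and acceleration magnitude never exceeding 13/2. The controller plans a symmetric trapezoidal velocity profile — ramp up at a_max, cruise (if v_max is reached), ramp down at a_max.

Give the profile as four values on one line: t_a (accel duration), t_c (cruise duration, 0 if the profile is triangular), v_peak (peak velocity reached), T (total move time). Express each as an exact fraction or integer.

t_a=9 t_c=4 v_peak=117/2 T=22

(v_max)²/a_max = (117/2)²/(13/2) = 1053/2
1521/2 ≥ 1053/2 ⇒ cruise phase
t_a = (117/2)/(13/2) = 9; v_peak = 117/2
d_cruise = 1521/2 − 1053/2 = 234; t_c = 234/(117/2) = 4
T = 2·9 + 4 = 22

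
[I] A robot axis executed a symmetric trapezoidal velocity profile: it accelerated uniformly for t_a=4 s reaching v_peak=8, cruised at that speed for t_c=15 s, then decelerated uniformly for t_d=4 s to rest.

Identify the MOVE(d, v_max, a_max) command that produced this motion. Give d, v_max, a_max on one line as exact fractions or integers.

a_max = 8/4 = 2
d_a = ½·8·4 = 16; d_c = 8·15 = 120
d = 2·16 + 120 = 152
t_c = 15 > 0 → v_max = v_peak = 8

d=152 v_max=8 a_max=2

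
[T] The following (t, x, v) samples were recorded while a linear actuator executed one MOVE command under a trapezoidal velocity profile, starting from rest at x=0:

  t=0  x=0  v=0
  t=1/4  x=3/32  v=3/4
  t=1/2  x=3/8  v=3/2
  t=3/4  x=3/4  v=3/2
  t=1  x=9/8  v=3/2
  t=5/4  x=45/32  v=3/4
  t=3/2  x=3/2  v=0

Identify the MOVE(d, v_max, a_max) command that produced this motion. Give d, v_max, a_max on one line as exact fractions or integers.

final state: t=3/2, x=3/2, v=0 → d = 3/2
a_max = (3/4−0)/(1/4−0) = 3
max v = 3/2 over t∈[1/2,1] → v_max = 3/2
check: 3/2·(1/2+1/2) = 3/2 ✓

d=3/2 v_max=3/2 a_max=3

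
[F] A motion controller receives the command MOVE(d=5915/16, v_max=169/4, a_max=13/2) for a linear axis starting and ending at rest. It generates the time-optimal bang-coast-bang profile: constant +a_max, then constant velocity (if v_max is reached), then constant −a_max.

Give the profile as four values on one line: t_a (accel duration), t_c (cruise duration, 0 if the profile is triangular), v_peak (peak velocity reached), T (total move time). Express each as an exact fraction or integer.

v_max²/a_max = (169/4)²/(13/2) = 2197/8
5915/16 ≥ 2197/8 so v_max reached
t_a = (169/4)/(13/2) = 13/2; v_peak = 169/4
d_cruise = 5915/16 − 2197/8 = 1521/16; t_c = (1521/16)/(169/4) = 9/4
T = 2·13/2 + 9/4 = 61/4

t_a=13/2 t_c=9/4 v_peak=169/4 T=61/4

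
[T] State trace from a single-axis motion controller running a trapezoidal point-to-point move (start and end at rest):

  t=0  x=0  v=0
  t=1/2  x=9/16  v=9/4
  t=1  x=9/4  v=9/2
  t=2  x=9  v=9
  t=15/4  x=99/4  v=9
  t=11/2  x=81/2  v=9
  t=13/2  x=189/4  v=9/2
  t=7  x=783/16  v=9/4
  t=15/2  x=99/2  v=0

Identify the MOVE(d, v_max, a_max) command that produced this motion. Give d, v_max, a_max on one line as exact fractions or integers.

d=99/2 v_max=9 a_max=9/2

final state: t=15/2, x=99/2, v=0 → d = 99/2
a_max = (9/4−0)/(1/2−0) = 9/2
max v = 9 over t∈[2,11/2] → v_max = 9
check: 9·(2+7/2) = 99/2 ✓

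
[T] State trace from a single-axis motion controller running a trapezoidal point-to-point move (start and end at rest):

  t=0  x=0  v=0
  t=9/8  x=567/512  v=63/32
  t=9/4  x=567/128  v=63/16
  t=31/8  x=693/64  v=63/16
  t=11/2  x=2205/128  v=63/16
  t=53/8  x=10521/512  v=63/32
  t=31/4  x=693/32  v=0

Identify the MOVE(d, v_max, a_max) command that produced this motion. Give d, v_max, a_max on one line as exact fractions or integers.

d=693/32 v_max=63/16 a_max=7/4

final state: t=31/4, x=693/32, v=0 → d = 693/32
a_max = (63/32−0)/(9/8−0) = 7/4
max v = 63/16 over t∈[9/4,11/2] → v_max = 63/16
check: 63/16·(9/4+13/4) = 693/32 ✓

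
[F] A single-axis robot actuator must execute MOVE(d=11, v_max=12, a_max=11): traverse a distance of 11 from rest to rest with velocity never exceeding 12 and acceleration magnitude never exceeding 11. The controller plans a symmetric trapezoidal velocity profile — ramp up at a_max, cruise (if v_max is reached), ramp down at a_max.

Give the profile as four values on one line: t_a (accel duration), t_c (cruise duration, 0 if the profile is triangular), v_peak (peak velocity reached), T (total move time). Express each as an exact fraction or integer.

t_a=1 t_c=0 v_peak=11 T=2

(v_max)²/a_max = 12²/11 = 144/11
11 < 144/11 so t_c = 0
v_peak = √(11·11) = √121 = 11
t_a = 11/11 = 1; t_c = 0
T = 2·1 = 2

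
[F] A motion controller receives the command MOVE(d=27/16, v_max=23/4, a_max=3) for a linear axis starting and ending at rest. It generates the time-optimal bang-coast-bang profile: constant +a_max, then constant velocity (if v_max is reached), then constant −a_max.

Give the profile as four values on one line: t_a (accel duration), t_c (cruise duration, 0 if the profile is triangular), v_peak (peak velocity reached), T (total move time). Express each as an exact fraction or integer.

vₘ²/aₘ = (23/4)²/3 = 529/48
27/16 < 529/48 ⇒ no cruise
v_peak = √(27/16·3) = √(81/16) = 9/4
t_a = (9/4)/3 = 3/4; t_c = 0
T = 2·3/4 = 3/2

t_a=3/4 t_c=0 v_peak=9/4 T=3/2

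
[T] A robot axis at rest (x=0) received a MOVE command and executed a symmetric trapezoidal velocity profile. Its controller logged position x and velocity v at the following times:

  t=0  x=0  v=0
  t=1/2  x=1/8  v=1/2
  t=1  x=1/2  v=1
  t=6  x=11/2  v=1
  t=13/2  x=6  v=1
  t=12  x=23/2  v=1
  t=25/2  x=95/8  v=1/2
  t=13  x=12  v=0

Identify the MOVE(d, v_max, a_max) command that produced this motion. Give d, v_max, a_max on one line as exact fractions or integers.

d=12 v_max=1 a_max=1

final state: t=13, x=12, v=0 → d = 12
a_max = (1/2−0)/(1/2−0) = 1
max v = 1 over t∈[1,12] → v_max = 1
check: 1·(1+11) = 12 ✓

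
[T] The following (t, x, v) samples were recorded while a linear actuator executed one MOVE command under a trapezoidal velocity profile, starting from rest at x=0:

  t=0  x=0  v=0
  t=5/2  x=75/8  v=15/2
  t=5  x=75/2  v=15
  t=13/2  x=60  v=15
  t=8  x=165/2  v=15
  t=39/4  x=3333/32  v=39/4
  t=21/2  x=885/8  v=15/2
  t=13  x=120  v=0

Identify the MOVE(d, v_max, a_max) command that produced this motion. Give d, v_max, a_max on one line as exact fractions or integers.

d=120 v_max=15 a_max=3

final state: t=13, x=120, v=0 → d = 120
a_max = (15/2−0)/(5/2−0) = 3
max v = 15 over t∈[5,8] → v_max = 15
check: 15·(5+3) = 120 ✓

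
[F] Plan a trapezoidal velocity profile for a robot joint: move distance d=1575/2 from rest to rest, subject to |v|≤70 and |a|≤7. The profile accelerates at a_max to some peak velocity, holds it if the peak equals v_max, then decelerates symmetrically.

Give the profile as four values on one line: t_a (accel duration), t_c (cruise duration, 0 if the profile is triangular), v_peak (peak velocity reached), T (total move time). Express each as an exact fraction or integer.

t_a=10 t_c=5/4 v_peak=70 T=85/4

vₘ²/aₘ = 70²/7 = 700
1575/2 ≥ 700 so v_max reached
t_a = 70/7 = 10; v_peak = 70
d_cruise = 1575/2 − 700 = 175/2; t_c = (175/2)/70 = 5/4
T = 2·10 + 5/4 = 85/4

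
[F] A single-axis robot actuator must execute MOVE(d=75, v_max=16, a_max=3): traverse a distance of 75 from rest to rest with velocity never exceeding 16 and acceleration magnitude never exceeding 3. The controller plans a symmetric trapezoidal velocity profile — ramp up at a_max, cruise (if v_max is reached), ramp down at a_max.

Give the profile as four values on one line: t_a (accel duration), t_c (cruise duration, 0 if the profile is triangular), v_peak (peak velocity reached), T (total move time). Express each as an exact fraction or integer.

t_a=5 t_c=0 v_peak=15 T=10

(v_max)²/a_max = 16²/3 = 256/3
75 < 256/3 ⇒ no cruise
v_peak = √(75·3) = √225 = 15
t_a = 15/3 = 5; t_c = 0
T = 2·5 = 10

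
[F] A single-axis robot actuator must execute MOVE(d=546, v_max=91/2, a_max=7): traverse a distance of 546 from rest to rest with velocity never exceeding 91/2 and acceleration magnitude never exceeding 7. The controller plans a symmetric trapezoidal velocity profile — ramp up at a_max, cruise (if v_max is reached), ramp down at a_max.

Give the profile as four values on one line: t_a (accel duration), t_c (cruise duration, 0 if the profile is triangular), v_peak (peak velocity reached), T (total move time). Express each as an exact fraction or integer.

v_max²/a_max = (91/2)²/7 = 1183/4
546 ≥ 1183/4 ⇒ cruise phase
t_a = (91/2)/7 = 13/2; v_peak = 91/2
d_cruise = 546 − 1183/4 = 1001/4; t_c = (1001/4)/(91/2) = 11/2
T = 2·13/2 + 11/2 = 37/2

t_a=13/2 t_c=11/2 v_peak=91/2 T=37/2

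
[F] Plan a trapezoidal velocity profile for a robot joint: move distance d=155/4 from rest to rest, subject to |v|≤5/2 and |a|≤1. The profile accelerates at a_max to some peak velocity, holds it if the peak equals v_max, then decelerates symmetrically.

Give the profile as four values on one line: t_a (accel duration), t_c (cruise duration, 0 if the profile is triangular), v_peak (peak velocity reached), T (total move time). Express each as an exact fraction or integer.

t_a=5/2 t_c=13 v_peak=5/2 T=18

v_max²/a_max = (5/2)²/1 = 25/4
155/4 ≥ 25/4 ⇒ cruise phase
t_a = (5/2)/1 = 5/2; v_peak = 5/2
d_cruise = 155/4 − 25/4 = 65/2; t_c = (65/2)/(5/2) = 13
T = 2·5/2 + 13 = 18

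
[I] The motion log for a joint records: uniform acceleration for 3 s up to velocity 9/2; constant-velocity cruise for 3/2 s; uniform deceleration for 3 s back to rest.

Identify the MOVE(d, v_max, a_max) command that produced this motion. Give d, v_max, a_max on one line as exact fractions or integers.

a_max = (9/2)/3 = 3/2
d_a = ½·9/2·3 = 27/4; d_c = 9/2·3/2 = 27/4
d = 2·27/4 + 27/4 = 81/4
t_c = 3/2 > 0 so v_max = 9/2

d=81/4 v_max=9/2 a_max=3/2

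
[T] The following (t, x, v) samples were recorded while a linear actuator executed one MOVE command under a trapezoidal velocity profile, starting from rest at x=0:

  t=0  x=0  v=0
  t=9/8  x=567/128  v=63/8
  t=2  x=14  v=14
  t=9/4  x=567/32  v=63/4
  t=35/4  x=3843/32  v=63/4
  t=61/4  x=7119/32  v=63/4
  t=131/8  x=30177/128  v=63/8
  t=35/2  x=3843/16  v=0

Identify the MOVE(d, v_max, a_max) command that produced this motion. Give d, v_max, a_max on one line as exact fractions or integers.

d=3843/16 v_max=63/4 a_max=7

final state: t=35/2, x=3843/16, v=0 → d = 3843/16
a_max = (63/8−0)/(9/8−0) = 7
max v = 63/4 over t∈[9/4,61/4] → v_max = 63/4
check: 63/4·(9/4+13) = 3843/16 ✓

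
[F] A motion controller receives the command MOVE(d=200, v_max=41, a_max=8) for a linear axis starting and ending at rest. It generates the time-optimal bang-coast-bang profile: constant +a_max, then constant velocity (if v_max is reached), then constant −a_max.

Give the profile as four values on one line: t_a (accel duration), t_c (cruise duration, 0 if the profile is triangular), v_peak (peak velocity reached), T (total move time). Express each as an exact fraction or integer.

v_max²/a_max = 41²/8 = 1681/8
200 < 1681/8 so t_c = 0
v_peak = √(200·8) = √1600 = 40
t_a = 40/8 = 5; t_c = 0
T = 2·5 = 10

t_a=5 t_c=0 v_peak=40 T=10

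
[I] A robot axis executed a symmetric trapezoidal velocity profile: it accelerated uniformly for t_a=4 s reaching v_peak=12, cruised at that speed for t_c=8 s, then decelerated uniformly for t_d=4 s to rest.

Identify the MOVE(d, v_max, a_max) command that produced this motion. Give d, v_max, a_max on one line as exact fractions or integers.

a_max = 12/4 = 3
d_a = ½·12·4 = 24; d_c = 12·8 = 96
d = 2·24 + 96 = 144
t_c = 8 > 0 so v_max = 12

d=144 v_max=12 a_max=3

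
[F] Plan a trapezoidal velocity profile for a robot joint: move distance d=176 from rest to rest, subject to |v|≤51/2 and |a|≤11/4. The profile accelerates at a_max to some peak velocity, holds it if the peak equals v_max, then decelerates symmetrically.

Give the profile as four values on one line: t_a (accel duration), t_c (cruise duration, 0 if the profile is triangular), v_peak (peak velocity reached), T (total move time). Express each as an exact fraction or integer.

t_a=8 t_c=0 v_peak=22 T=16

vₘ²/aₘ = (51/2)²/(11/4) = 2601/11
176 < 2601/11 → triangular
v_peak = √(176·11/4) = √484 = 22
t_a = 22/(11/4) = 8; t_c = 0
T = 2·8 = 16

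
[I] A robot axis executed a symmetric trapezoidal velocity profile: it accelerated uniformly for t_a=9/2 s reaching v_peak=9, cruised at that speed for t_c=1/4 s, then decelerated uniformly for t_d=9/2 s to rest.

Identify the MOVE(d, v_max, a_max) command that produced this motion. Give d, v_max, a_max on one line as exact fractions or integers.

a_max = 9/(9/2) = 2
d_a = ½·9·9/2 = 81/4; d_c = 9·1/4 = 9/4
d = 2·81/4 + 9/4 = 171/4
t_c = 1/4 > 0 so v_max = 9

d=171/4 v_max=9 a_max=2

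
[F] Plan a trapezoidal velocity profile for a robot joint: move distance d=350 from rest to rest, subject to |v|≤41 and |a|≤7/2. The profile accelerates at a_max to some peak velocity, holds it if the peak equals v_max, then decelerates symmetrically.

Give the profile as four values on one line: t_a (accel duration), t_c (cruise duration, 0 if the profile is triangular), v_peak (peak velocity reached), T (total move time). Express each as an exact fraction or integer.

v_max²/a_max = 41²/(7/2) = 3362/7
350 < 3362/7 ⇒ no cruise
v_peak = √(350·7/2) = √1225 = 35
t_a = 35/(7/2) = 10; t_c = 0
T = 2·10 = 20

t_a=10 t_c=0 v_peak=35 T=20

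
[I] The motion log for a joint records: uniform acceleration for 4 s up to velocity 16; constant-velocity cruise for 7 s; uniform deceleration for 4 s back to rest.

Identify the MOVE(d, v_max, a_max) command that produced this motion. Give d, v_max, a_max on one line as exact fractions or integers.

d=176 v_max=16 a_max=4

a_max = 16/4 = 4
d_a = ½·16·4 = 32; d_c = 16·7 = 112
d = 2·32 + 112 = 176
t_c = 7 > 0 ⇒ limit active, v_max = 16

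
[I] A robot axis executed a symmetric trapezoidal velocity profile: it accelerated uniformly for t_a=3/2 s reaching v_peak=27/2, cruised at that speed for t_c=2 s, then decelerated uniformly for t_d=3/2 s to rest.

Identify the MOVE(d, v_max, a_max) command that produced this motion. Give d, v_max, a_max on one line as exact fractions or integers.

a_max = (27/2)/(3/2) = 9
d_a = ½·27/2·3/2 = 81/8; d_c = 27/2·2 = 27
d = 2·81/8 + 27 = 189/4
t_c = 2 > 0 so v_max = 27/2

d=189/4 v_max=27/2 a_max=9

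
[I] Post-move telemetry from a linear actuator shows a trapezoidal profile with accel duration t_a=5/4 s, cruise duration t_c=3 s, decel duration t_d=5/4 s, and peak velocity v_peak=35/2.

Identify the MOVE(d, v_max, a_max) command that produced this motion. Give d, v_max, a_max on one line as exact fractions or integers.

a_max = (35/2)/(5/4) = 14
d_a = ½·35/2·5/4 = 175/16; d_c = 35/2·3 = 105/2
d = 2·175/16 + 105/2 = 595/8
t_c = 3 > 0 so v_max = 35/2

d=595/8 v_max=35/2 a_max=14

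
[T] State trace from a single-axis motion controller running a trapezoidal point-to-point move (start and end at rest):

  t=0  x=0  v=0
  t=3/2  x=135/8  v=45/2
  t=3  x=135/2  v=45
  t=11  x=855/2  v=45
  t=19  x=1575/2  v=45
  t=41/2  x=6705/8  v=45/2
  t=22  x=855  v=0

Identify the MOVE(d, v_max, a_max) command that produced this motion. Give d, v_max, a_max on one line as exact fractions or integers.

final state: t=22, x=855, v=0 → d = 855
a_max = (45/2−0)/(3/2−0) = 15
max v = 45 over t∈[3,19] → v_max = 45
check: 45·(3+16) = 855 ✓

d=855 v_max=45 a_max=15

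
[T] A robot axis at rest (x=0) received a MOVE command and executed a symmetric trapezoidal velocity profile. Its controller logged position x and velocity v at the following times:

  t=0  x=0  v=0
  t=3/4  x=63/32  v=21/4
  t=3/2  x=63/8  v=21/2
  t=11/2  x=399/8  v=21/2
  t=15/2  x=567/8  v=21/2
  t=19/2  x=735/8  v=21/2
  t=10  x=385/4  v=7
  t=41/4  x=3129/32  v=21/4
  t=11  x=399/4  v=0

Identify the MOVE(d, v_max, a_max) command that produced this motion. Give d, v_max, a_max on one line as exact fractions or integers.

d=399/4 v_max=21/2 a_max=7

final state: t=11, x=399/4, v=0 → d = 399/4
a_max = (21/4−0)/(3/4−0) = 7
max v = 21/2 over t∈[3/2,19/2] → v_max = 21/2
check: 21/2·(3/2+8) = 399/4 ✓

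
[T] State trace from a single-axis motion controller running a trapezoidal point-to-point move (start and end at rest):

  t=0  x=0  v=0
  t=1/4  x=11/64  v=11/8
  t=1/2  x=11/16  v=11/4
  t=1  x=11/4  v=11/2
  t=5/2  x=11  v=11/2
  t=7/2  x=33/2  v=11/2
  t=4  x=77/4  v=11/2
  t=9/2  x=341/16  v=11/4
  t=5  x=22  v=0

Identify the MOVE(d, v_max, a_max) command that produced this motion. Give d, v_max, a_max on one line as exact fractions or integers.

final state: t=5, x=22, v=0 → d = 22
a_max = (11/8−0)/(1/4−0) = 11/2
max v = 11/2 over t∈[1,4] → v_max = 11/2
check: 11/2·(1+3) = 22 ✓

d=22 v_max=11/2 a_max=11/2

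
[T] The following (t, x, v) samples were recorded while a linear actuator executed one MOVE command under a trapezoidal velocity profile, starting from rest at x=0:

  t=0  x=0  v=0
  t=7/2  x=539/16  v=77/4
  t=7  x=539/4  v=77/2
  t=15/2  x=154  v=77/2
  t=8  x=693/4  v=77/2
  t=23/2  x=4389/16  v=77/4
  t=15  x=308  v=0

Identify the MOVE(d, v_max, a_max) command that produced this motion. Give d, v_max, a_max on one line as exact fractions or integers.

d=308 v_max=77/2 a_max=11/2

final state: t=15, x=308, v=0 → d = 308
a_max = (77/4−0)/(7/2−0) = 11/2
max v = 77/2 over t∈[7,8] → v_max = 77/2
check: 77/2·(7+1) = 308 ✓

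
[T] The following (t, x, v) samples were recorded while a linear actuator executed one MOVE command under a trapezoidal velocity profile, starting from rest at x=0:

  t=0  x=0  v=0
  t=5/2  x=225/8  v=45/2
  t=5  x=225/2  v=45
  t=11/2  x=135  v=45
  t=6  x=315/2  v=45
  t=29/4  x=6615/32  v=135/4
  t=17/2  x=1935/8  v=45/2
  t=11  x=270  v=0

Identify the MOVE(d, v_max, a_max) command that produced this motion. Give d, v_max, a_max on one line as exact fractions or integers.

d=270 v_max=45 a_max=9

final state: t=11, x=270, v=0 → d = 270
a_max = (45/2−0)/(5/2−0) = 9
max v = 45 over t∈[5,6] → v_max = 45
check: 45·(5+1) = 270 ✓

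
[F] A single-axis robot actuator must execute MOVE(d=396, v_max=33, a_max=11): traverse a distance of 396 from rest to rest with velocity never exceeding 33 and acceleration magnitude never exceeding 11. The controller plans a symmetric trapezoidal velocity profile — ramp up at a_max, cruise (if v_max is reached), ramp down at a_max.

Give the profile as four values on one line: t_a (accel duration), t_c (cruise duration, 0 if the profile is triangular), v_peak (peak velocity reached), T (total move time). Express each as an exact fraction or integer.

(v_max)²/a_max = 33²/11 = 99
396 ≥ 99 → trapezoidal
t_a = 33/11 = 3; v_peak = 33
d_cruise = 396 − 99 = 297; t_c = 297/33 = 9
T = 2·3 + 9 = 15

t_a=3 t_c=9 v_peak=33 T=15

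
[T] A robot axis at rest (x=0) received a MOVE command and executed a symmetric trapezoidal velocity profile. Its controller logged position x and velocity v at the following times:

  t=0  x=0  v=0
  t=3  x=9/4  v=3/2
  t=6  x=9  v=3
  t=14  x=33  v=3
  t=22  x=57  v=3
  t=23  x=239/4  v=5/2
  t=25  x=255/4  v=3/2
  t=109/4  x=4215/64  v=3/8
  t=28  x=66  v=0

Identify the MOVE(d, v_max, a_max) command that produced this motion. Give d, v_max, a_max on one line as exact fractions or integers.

d=66 v_max=3 a_max=1/2

final state: t=28, x=66, v=0 → d = 66
a_max = (3/2−0)/(3−0) = 1/2
max v = 3 over t∈[6,22] → v_max = 3
check: 3·(6+16) = 66 ✓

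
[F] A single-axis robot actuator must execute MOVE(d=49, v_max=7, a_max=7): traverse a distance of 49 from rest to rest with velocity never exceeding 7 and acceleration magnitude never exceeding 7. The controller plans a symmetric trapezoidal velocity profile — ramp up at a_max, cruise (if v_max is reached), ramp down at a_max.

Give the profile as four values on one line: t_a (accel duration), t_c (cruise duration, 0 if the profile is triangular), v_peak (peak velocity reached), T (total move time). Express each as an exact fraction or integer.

t_a=1 t_c=6 v_peak=7 T=8

(v_max)²/a_max = 7²/7 = 7
49 ≥ 7 ⇒ cruise phase
t_a = 7/7 = 1; v_peak = 7
d_cruise = 49 − 7 = 42; t_c = 42/7 = 6
T = 2·1 + 6 = 8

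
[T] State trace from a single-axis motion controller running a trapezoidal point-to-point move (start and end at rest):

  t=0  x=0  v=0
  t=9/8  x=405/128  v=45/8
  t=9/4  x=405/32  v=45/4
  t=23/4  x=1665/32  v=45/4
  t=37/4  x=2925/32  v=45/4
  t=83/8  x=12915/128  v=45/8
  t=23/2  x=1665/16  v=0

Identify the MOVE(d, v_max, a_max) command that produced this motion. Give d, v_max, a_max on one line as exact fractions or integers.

final state: t=23/2, x=1665/16, v=0 → d = 1665/16
a_max = (45/8−0)/(9/8−0) = 5
max v = 45/4 over t∈[9/4,37/4] → v_max = 45/4
check: 45/4·(9/4+7) = 1665/16 ✓

d=1665/16 v_max=45/4 a_max=5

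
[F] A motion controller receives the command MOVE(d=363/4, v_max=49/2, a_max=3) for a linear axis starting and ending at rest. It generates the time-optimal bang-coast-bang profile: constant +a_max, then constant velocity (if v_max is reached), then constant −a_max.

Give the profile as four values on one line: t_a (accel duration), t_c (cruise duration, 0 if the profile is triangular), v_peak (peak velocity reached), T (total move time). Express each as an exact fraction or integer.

t_a=11/2 t_c=0 v_peak=33/2 T=11

(v_max)²/a_max = (49/2)²/3 = 2401/12
363/4 < 2401/12 so t_c = 0
v_peak = √(363/4·3) = √(1089/4) = 33/2
t_a = (33/2)/3 = 11/2; t_c = 0
T = 2·11/2 = 11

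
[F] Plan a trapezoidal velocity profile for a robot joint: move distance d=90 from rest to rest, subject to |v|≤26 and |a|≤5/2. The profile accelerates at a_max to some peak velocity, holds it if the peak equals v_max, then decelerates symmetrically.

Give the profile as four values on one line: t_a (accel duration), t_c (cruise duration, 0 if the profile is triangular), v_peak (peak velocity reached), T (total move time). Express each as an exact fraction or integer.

t_a=6 t_c=0 v_peak=15 T=12

(v_max)²/a_max = 26²/(5/2) = 1352/5
90 < 1352/5 → triangular
v_peak = √(90·5/2) = √225 = 15
t_a = 15/(5/2) = 6; t_c = 0
T = 2·6 = 12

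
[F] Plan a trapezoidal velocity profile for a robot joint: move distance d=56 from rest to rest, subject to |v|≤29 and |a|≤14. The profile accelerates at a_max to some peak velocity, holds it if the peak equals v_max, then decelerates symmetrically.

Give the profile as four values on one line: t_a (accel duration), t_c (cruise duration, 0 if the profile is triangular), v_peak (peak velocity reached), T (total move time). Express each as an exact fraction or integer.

t_a=2 t_c=0 v_peak=28 T=4

v_max²/a_max = 29²/14 = 841/14
56 < 841/14 ⇒ no cruise
v_peak = √(56·14) = √784 = 28
t_a = 28/14 = 2; t_c = 0
T = 2·2 = 4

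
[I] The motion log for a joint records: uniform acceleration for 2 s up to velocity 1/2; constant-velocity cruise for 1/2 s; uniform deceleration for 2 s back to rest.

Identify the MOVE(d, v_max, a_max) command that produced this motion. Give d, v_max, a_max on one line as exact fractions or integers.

a_max = (1/2)/2 = 1/4
d_a = ½·1/2·2 = 1/2; d_c = 1/2·1/2 = 1/4
d = 2·1/2 + 1/4 = 5/4
t_c = 1/2 > 0 so v_max = 1/2

d=5/4 v_max=1/2 a_max=1/4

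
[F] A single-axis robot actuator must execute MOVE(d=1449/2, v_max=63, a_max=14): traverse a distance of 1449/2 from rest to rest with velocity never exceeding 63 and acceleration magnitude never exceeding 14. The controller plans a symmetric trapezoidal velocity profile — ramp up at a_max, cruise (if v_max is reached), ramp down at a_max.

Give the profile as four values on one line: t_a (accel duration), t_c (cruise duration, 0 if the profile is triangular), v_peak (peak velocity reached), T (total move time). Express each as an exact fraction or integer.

v_max²/a_max = 63²/14 = 567/2
1449/2 ≥ 567/2 ⇒ cruise phase
t_a = 63/14 = 9/2; v_peak = 63
d_cruise = 1449/2 − 567/2 = 441; t_c = 441/63 = 7
T = 2·9/2 + 7 = 16

t_a=9/2 t_c=7 v_peak=63 T=16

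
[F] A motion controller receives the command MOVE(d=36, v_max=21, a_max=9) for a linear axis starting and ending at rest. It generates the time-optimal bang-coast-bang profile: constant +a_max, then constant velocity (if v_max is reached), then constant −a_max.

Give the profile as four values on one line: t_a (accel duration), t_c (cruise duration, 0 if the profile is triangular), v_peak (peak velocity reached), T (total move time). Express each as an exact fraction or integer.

vₘ²/aₘ = 21²/9 = 49
36 < 49 so t_c = 0
v_peak = √(36·9) = √324 = 18
t_a = 18/9 = 2; t_c = 0
T = 2·2 = 4

t_a=2 t_c=0 v_peak=18 T=4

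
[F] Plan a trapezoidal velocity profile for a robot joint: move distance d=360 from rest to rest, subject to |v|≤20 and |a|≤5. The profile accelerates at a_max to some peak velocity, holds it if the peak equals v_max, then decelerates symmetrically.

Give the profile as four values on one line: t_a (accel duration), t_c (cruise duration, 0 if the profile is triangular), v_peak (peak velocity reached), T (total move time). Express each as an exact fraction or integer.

t_a=4 t_c=14 v_peak=20 T=22

v_max²/a_max = 20²/5 = 80
360 ≥ 80 so v_max reached
t_a = 20/5 = 4; v_peak = 20
d_cruise = 360 − 80 = 280; t_c = 280/20 = 14
T = 2·4 + 14 = 22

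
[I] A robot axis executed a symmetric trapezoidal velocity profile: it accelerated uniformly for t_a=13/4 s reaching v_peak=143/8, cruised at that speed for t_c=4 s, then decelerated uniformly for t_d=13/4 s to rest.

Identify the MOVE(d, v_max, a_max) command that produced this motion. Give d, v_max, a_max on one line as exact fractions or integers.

a_max = (143/8)/(13/4) = 11/2
d_a = ½·143/8·13/4 = 1859/64; d_c = 143/8·4 = 143/2
d = 2·1859/64 + 143/2 = 4147/32
t_c = 4 > 0 ⇒ limit active, v_max = 143/8

d=4147/32 v_max=143/8 a_max=11/2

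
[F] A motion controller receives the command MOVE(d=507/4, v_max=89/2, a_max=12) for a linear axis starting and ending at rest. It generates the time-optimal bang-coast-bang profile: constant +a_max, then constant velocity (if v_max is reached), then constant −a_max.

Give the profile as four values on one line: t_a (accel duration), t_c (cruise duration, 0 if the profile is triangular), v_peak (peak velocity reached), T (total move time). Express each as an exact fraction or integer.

v_max²/a_max = (89/2)²/12 = 7921/48
507/4 < 7921/48 so t_c = 0
v_peak = √(507/4·12) = √1521 = 39
t_a = 39/12 = 13/4; t_c = 0
T = 2·13/4 = 13/2

t_a=13/4 t_c=0 v_peak=39 T=13/2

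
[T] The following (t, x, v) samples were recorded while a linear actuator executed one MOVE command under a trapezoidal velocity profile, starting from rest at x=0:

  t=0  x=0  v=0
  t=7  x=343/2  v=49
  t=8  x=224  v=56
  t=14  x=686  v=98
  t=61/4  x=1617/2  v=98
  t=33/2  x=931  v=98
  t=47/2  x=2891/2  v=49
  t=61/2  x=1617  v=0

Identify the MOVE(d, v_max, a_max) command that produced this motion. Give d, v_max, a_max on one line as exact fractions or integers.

d=1617 v_max=98 a_max=7

final state: t=61/2, x=1617, v=0 → d = 1617
a_max = (49−0)/(7−0) = 7
max v = 98 over t∈[14,33/2] → v_max = 98
check: 98·(14+5/2) = 1617 ✓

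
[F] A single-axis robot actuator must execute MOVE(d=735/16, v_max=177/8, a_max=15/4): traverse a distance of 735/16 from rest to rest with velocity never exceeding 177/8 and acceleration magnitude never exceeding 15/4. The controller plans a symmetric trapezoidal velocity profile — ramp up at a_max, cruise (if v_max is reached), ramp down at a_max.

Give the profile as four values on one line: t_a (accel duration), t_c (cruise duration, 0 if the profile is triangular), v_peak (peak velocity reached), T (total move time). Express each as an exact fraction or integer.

t_a=7/2 t_c=0 v_peak=105/8 T=7

(v_max)²/a_max = (177/8)²/(15/4) = 10443/80
735/16 < 10443/80 → triangular
v_peak = √(735/16·15/4) = √(11025/64) = 105/8
t_a = (105/8)/(15/4) = 7/2; t_c = 0
T = 2·7/2 = 7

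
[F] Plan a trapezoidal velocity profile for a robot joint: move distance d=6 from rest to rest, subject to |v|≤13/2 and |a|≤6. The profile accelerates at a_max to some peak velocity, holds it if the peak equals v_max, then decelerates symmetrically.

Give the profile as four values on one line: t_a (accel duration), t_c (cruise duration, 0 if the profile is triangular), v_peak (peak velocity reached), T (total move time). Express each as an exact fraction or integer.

vₘ²/aₘ = (13/2)²/6 = 169/24
6 < 169/24 ⇒ no cruise
v_peak = √(6·6) = √36 = 6
t_a = 6/6 = 1; t_c = 0
T = 2·1 = 2

t_a=1 t_c=0 v_peak=6 T=2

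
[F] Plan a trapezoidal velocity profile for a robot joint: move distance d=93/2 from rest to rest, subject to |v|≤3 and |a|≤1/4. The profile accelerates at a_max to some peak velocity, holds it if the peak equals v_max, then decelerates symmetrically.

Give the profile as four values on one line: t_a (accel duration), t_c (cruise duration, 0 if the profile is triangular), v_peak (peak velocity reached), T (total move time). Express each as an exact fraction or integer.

t_a=12 t_c=7/2 v_peak=3 T=55/2

vₘ²/aₘ = 3²/(1/4) = 36
93/2 ≥ 36 so v_max reached
t_a = 3/(1/4) = 12; v_peak = 3
d_cruise = 93/2 − 36 = 21/2; t_c = (21/2)/3 = 7/2
T = 2·12 + 7/2 = 55/2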